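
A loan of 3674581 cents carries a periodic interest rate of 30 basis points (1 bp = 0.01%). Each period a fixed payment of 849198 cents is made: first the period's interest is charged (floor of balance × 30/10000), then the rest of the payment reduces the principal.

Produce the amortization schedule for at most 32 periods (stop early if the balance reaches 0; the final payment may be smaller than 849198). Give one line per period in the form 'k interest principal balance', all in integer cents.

1 11023 838175 2836406
2 8509 840689 1995717
3 5987 843211 1152506
4 3457 845741 306765
5 920 306765 0

1. interest=⌊3674581·30/10000⌋=11023; principal=849198-11023=838175; balance=3674581-838175=2836406
2. interest=⌊2836406·30/10000⌋=8509; principal=849198-8509=840689; balance=2836406-840689=1995717
3. interest=⌊1995717·30/10000⌋=5987; principal=849198-5987=843211; balance=1995717-843211=1152506
4. interest=⌊1152506·30/10000⌋=3457; principal=849198-3457=845741; balance=1152506-845741=306765
5. interest=⌊306765·30/10000⌋=920; principal=min(849198-920,306765)=306765; balance=306765-306765=0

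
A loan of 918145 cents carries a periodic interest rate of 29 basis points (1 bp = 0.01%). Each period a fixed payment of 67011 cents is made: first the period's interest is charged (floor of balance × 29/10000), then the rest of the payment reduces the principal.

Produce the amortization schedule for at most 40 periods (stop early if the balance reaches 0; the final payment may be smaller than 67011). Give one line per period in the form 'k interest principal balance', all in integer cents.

1 2662 64349 853796
2 2476 64535 789261
3 2288 64723 724538
4 2101 64910 659628
5 1912 65099 594529
6 1724 65287 529242
7 1534 65477 463765
8 1344 65667 398098
9 1154 65857 332241
10 963 66048 266193
11 771 66240 199953
12 579 66432 133521
13 387 66624 66897
14 194 66817 80
15 0 80 0

1. interest=⌊918145·29/10000⌋=2662; principal=67011-2662=64349; balance=918145-64349=853796
2. interest=⌊853796·29/10000⌋=2476; principal=67011-2476=64535; balance=853796-64535=789261
3. interest=⌊789261·29/10000⌋=2288; principal=67011-2288=64723; balance=789261-64723=724538
4. interest=⌊724538·29/10000⌋=2101; principal=67011-2101=64910; balance=724538-64910=659628
5. interest=⌊659628·29/10000⌋=1912; principal=67011-1912=65099; balance=659628-65099=594529
6. interest=⌊594529·29/10000⌋=1724; principal=67011-1724=65287; balance=594529-65287=529242
7. interest=⌊529242·29/10000⌋=1534; principal=67011-1534=65477; balance=529242-65477=463765
8. interest=⌊463765·29/10000⌋=1344; principal=67011-1344=65667; balance=463765-65667=398098
9. interest=⌊398098·29/10000⌋=1154; principal=67011-1154=65857; balance=398098-65857=332241
10. interest=⌊332241·29/10000⌋=963; principal=67011-963=66048; balance=332241-66048=266193
11. interest=⌊266193·29/10000⌋=771; principal=67011-771=66240; balance=266193-66240=199953
12. interest=⌊199953·29/10000⌋=579; principal=67011-579=66432; balance=199953-66432=133521
13. interest=⌊133521·29/10000⌋=387; principal=67011-387=66624; balance=133521-66624=66897
14. interest=⌊66897·29/10000⌋=194; principal=67011-194=66817; balance=66897-66817=80
15. interest=⌊80·29/10000⌋=0; principal=min(67011-0,80)=80; balance=80-80=0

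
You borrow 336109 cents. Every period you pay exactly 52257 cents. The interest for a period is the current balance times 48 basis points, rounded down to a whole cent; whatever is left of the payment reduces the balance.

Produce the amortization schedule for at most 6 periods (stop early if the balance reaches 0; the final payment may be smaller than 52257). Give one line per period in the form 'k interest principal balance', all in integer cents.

1 1613 50644 285465
2 1370 50887 234578
3 1125 51132 183446
4 880 51377 132069
5 633 51624 80445
6 386 51871 28574

1. interest=⌊336109·48/10000⌋=1613; principal=52257-1613=50644; balance=336109-50644=285465
2. interest=⌊285465·48/10000⌋=1370; principal=52257-1370=50887; balance=285465-50887=234578
3. interest=⌊234578·48/10000⌋=1125; principal=52257-1125=51132; balance=234578-51132=183446
4. interest=⌊183446·48/10000⌋=880; principal=52257-880=51377; balance=183446-51377=132069
5. interest=⌊132069·48/10000⌋=633; principal=52257-633=51624; balance=132069-51624=80445
6. interest=⌊80445·48/10000⌋=386; principal=52257-386=51871; balance=80445-51871=28574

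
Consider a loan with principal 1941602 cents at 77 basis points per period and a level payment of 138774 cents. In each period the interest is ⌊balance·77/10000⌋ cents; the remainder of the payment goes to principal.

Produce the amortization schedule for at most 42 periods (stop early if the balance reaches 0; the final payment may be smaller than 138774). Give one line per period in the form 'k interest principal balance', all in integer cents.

1. interest=⌊1941602·77/10000⌋=14950; principal=138774-14950=123824; balance=1941602-123824=1817778
2. interest=⌊1817778·77/10000⌋=13996; principal=138774-13996=124778; balance=1817778-124778=1693000
3. interest=⌊1693000·77/10000⌋=13036; principal=138774-13036=125738; balance=1693000-125738=1567262
4. interest=⌊1567262·77/10000⌋=12067; principal=138774-12067=126707; balance=1567262-126707=1440555
5. interest=⌊1440555·77/10000⌋=11092; principal=138774-11092=127682; balance=1440555-127682=1312873
6. interest=⌊1312873·77/10000⌋=10109; principal=138774-10109=128665; balance=1312873-128665=1184208
7. interest=⌊1184208·77/10000⌋=9118; principal=138774-9118=129656; balance=1184208-129656=1054552
8. interest=⌊1054552·77/10000⌋=8120; principal=138774-8120=130654; balance=1054552-130654=923898
9. interest=⌊923898·77/10000⌋=7114; principal=138774-7114=131660; balance=923898-131660=792238
10. interest=⌊792238·77/10000⌋=6100; principal=138774-6100=132674; balance=792238-132674=659564
11. interest=⌊659564·77/10000⌋=5078; principal=138774-5078=133696; balance=659564-133696=525868
12. interest=⌊525868·77/10000⌋=4049; principal=138774-4049=134725; balance=525868-134725=391143
13. interest=⌊391143·77/10000⌋=3011; principal=138774-3011=135763; balance=391143-135763=255380
14. interest=⌊255380·77/10000⌋=1966; principal=138774-1966=136808; balance=255380-136808=118572
15. interest=⌊118572·77/10000⌋=913; principal=min(138774-913,118572)=118572; balance=118572-118572=0

1 14950 123824 1817778
2 13996 124778 1693000
3 13036 125738 1567262
4 12067 126707 1440555
5 11092 127682 1312873
6 10109 128665 1184208
7 9118 129656 1054552
8 8120 130654 923898
9 7114 131660 792238
10 6100 132674 659564
11 5078 133696 525868
12 4049 134725 391143
13 3011 135763 255380
14 1966 136808 118572
15 913 118572 0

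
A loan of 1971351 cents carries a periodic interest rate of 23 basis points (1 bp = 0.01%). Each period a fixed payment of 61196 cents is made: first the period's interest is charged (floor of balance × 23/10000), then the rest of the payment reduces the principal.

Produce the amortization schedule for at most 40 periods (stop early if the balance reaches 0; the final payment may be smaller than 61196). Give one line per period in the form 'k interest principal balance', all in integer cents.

1 4534 56662 1914689
2 4403 56793 1857896
3 4273 56923 1800973
4 4142 57054 1743919
5 4011 57185 1686734
6 3879 57317 1629417
7 3747 57449 1571968
8 3615 57581 1514387
9 3483 57713 1456674
10 3350 57846 1398828
11 3217 57979 1340849
12 3083 58113 1282736
13 2950 58246 1224490
14 2816 58380 1166110
15 2682 58514 1107596
16 2547 58649 1048947
17 2412 58784 990163
18 2277 58919 931244
19 2141 59055 872189
20 2006 59190 812999
21 1869 59327 753672
22 1733 59463 694209
23 1596 59600 634609
24 1459 59737 574872
25 1322 59874 514998
26 1184 60012 454986
27 1046 60150 394836
28 908 60288 334548
29 769 60427 274121
30 630 60566 213555
31 491 60705 152850
32 351 60845 92005
33 211 60985 31020
34 71 31020 0

1. interest=⌊1971351·23/10000⌋=4534; principal=61196-4534=56662; balance=1971351-56662=1914689
2. interest=⌊1914689·23/10000⌋=4403; principal=61196-4403=56793; balance=1914689-56793=1857896
3. interest=⌊1857896·23/10000⌋=4273; principal=61196-4273=56923; balance=1857896-56923=1800973
4. interest=⌊1800973·23/10000⌋=4142; principal=61196-4142=57054; balance=1800973-57054=1743919
5. interest=⌊1743919·23/10000⌋=4011; principal=61196-4011=57185; balance=1743919-57185=1686734
6. interest=⌊1686734·23/10000⌋=3879; principal=61196-3879=57317; balance=1686734-57317=1629417
7. interest=⌊1629417·23/10000⌋=3747; principal=61196-3747=57449; balance=1629417-57449=1571968
8. interest=⌊1571968·23/10000⌋=3615; principal=61196-3615=57581; balance=1571968-57581=1514387
9. interest=⌊1514387·23/10000⌋=3483; principal=61196-3483=57713; balance=1514387-57713=1456674
10. interest=⌊1456674·23/10000⌋=3350; principal=61196-3350=57846; balance=1456674-57846=1398828
11. interest=⌊1398828·23/10000⌋=3217; principal=61196-3217=57979; balance=1398828-57979=1340849
12. interest=⌊1340849·23/10000⌋=3083; principal=61196-3083=58113; balance=1340849-58113=1282736
13. interest=⌊1282736·23/10000⌋=2950; principal=61196-2950=58246; balance=1282736-58246=1224490
14. interest=⌊1224490·23/10000⌋=2816; principal=61196-2816=58380; balance=1224490-58380=1166110
15. interest=⌊1166110·23/10000⌋=2682; principal=61196-2682=58514; balance=1166110-58514=1107596
16. interest=⌊1107596·23/10000⌋=2547; principal=61196-2547=58649; balance=1107596-58649=1048947
17. interest=⌊1048947·23/10000⌋=2412; principal=61196-2412=58784; balance=1048947-58784=990163
18. interest=⌊990163·23/10000⌋=2277; principal=61196-2277=58919; balance=990163-58919=931244
19. interest=⌊931244·23/10000⌋=2141; principal=61196-2141=59055; balance=931244-59055=872189
20. interest=⌊872189·23/10000⌋=2006; principal=61196-2006=59190; balance=872189-59190=812999
21. interest=⌊812999·23/10000⌋=1869; principal=61196-1869=59327; balance=812999-59327=753672
22. interest=⌊753672·23/10000⌋=1733; principal=61196-1733=59463; balance=753672-59463=694209
23. interest=⌊694209·23/10000⌋=1596; principal=61196-1596=59600; balance=694209-59600=634609
24. interest=⌊634609·23/10000⌋=1459; principal=61196-1459=59737; balance=634609-59737=574872
25. interest=⌊574872·23/10000⌋=1322; principal=61196-1322=59874; balance=574872-59874=514998
26. interest=⌊514998·23/10000⌋=1184; principal=61196-1184=60012; balance=514998-60012=454986
27. interest=⌊454986·23/10000⌋=1046; principal=61196-1046=60150; balance=454986-60150=394836
28. interest=⌊394836·23/10000⌋=908; principal=61196-908=60288; balance=394836-60288=334548
29. interest=⌊334548·23/10000⌋=769; principal=61196-769=60427; balance=334548-60427=274121
30. interest=⌊274121·23/10000⌋=630; principal=61196-630=60566; balance=274121-60566=213555
31. interest=⌊213555·23/10000⌋=491; principal=61196-491=60705; balance=213555-60705=152850
32. interest=⌊152850·23/10000⌋=351; principal=61196-351=60845; balance=152850-60845=92005
33. interest=⌊92005·23/10000⌋=211; principal=61196-211=60985; balance=92005-60985=31020
34. interest=⌊31020·23/10000⌋=71; principal=min(61196-71,31020)=31020; balance=31020-31020=0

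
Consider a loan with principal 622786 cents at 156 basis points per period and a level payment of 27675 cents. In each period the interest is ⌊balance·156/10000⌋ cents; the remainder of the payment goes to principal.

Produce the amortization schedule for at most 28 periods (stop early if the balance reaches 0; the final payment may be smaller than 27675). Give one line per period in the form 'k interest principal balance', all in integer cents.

1. interest=⌊622786·156/10000⌋=9715; principal=27675-9715=17960; balance=622786-17960=604826
2. interest=⌊604826·156/10000⌋=9435; principal=27675-9435=18240; balance=604826-18240=586586
3. interest=⌊586586·156/10000⌋=9150; principal=27675-9150=18525; balance=586586-18525=568061
4. interest=⌊568061·156/10000⌋=8861; principal=27675-8861=18814; balance=568061-18814=549247
5. interest=⌊549247·156/10000⌋=8568; principal=27675-8568=19107; balance=549247-19107=530140
6. interest=⌊530140·156/10000⌋=8270; principal=27675-8270=19405; balance=530140-19405=510735
7. interest=⌊510735·156/10000⌋=7967; principal=27675-7967=19708; balance=510735-19708=491027
8. interest=⌊491027·156/10000⌋=7660; principal=27675-7660=20015; balance=491027-20015=471012
9. interest=⌊471012·156/10000⌋=7347; principal=27675-7347=20328; balance=471012-20328=450684
10. interest=⌊450684·156/10000⌋=7030; principal=27675-7030=20645; balance=450684-20645=430039
11. interest=⌊430039·156/10000⌋=6708; principal=27675-6708=20967; balance=430039-20967=409072
12. interest=⌊409072·156/10000⌋=6381; principal=27675-6381=21294; balance=409072-21294=387778
13. interest=⌊387778·156/10000⌋=6049; principal=27675-6049=21626; balance=387778-21626=366152
14. interest=⌊366152·156/10000⌋=5711; principal=27675-5711=21964; balance=366152-21964=344188
15. interest=⌊344188·156/10000⌋=5369; principal=27675-5369=22306; balance=344188-22306=321882
16. interest=⌊321882·156/10000⌋=5021; principal=27675-5021=22654; balance=321882-22654=299228
17. interest=⌊299228·156/10000⌋=4667; principal=27675-4667=23008; balance=299228-23008=276220
18. interest=⌊276220·156/10000⌋=4309; principal=27675-4309=23366; balance=276220-23366=252854
19. interest=⌊252854·156/10000⌋=3944; principal=27675-3944=23731; balance=252854-23731=229123
20. interest=⌊229123·156/10000⌋=3574; principal=27675-3574=24101; balance=229123-24101=205022
21. interest=⌊205022·156/10000⌋=3198; principal=27675-3198=24477; balance=205022-24477=180545
22. interest=⌊180545·156/10000⌋=2816; principal=27675-2816=24859; balance=180545-24859=155686
23. interest=⌊155686·156/10000⌋=2428; principal=27675-2428=25247; balance=155686-25247=130439
24. interest=⌊130439·156/10000⌋=2034; principal=27675-2034=25641; balance=130439-25641=104798
25. interest=⌊104798·156/10000⌋=1634; principal=27675-1634=26041; balance=104798-26041=78757
26. interest=⌊78757·156/10000⌋=1228; principal=27675-1228=26447; balance=78757-26447=52310
27. interest=⌊52310·156/10000⌋=816; principal=27675-816=26859; balance=52310-26859=25451
28. interest=⌊25451·156/10000⌋=397; principal=min(27675-397,25451)=25451; balance=25451-25451=0

1 9715 17960 604826
2 9435 18240 586586
3 9150 18525 568061
4 8861 18814 549247
5 8568 19107 530140
6 8270 19405 510735
7 7967 19708 491027
8 7660 20015 471012
9 7347 20328 450684
10 7030 20645 430039
11 6708 20967 409072
12 6381 21294 387778
13 6049 21626 366152
14 5711 21964 344188
15 5369 22306 321882
16 5021 22654 299228
17 4667 23008 276220
18 4309 23366 252854
19 3944 23731 229123
20 3574 24101 205022
21 3198 24477 180545
22 2816 24859 155686
23 2428 25247 130439
24 2034 25641 104798
25 1634 26041 78757
26 1228 26447 52310
27 816 26859 25451
28 397 25451 0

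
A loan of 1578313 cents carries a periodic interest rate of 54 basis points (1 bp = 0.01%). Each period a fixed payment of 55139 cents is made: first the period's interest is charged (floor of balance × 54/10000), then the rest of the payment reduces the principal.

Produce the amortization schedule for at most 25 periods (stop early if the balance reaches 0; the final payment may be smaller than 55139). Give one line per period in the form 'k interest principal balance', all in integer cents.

1 8522 46617 1531696
2 8271 46868 1484828
3 8018 47121 1437707
4 7763 47376 1390331
5 7507 47632 1342699
6 7250 47889 1294810
7 6991 48148 1246662
8 6731 48408 1198254
9 6470 48669 1149585
10 6207 48932 1100653
11 5943 49196 1051457
12 5677 49462 1001995
13 5410 49729 952266
14 5142 49997 902269
15 4872 50267 852002
16 4600 50539 801463
17 4327 50812 750651
18 4053 51086 699565
19 3777 51362 648203
20 3500 51639 596564
21 3221 51918 544646
22 2941 52198 492448
23 2659 52480 439968
24 2375 52764 387204
25 2090 53049 334155

1. interest=⌊1578313·54/10000⌋=8522; principal=55139-8522=46617; balance=1578313-46617=1531696
2. interest=⌊1531696·54/10000⌋=8271; principal=55139-8271=46868; balance=1531696-46868=1484828
3. interest=⌊1484828·54/10000⌋=8018; principal=55139-8018=47121; balance=1484828-47121=1437707
4. interest=⌊1437707·54/10000⌋=7763; principal=55139-7763=47376; balance=1437707-47376=1390331
5. interest=⌊1390331·54/10000⌋=7507; principal=55139-7507=47632; balance=1390331-47632=1342699
6. interest=⌊1342699·54/10000⌋=7250; principal=55139-7250=47889; balance=1342699-47889=1294810
7. interest=⌊1294810·54/10000⌋=6991; principal=55139-6991=48148; balance=1294810-48148=1246662
8. interest=⌊1246662·54/10000⌋=6731; principal=55139-6731=48408; balance=1246662-48408=1198254
9. interest=⌊1198254·54/10000⌋=6470; principal=55139-6470=48669; balance=1198254-48669=1149585
10. interest=⌊1149585·54/10000⌋=6207; principal=55139-6207=48932; balance=1149585-48932=1100653
11. interest=⌊1100653·54/10000⌋=5943; principal=55139-5943=49196; balance=1100653-49196=1051457
12. interest=⌊1051457·54/10000⌋=5677; principal=55139-5677=49462; balance=1051457-49462=1001995
13. interest=⌊1001995·54/10000⌋=5410; principal=55139-5410=49729; balance=1001995-49729=952266
14. interest=⌊952266·54/10000⌋=5142; principal=55139-5142=49997; balance=952266-49997=902269
15. interest=⌊902269·54/10000⌋=4872; principal=55139-4872=50267; balance=902269-50267=852002
16. interest=⌊852002·54/10000⌋=4600; principal=55139-4600=50539; balance=852002-50539=801463
17. interest=⌊801463·54/10000⌋=4327; principal=55139-4327=50812; balance=801463-50812=750651
18. interest=⌊750651·54/10000⌋=4053; principal=55139-4053=51086; balance=750651-51086=699565
19. interest=⌊699565·54/10000⌋=3777; principal=55139-3777=51362; balance=699565-51362=648203
20. interest=⌊648203·54/10000⌋=3500; principal=55139-3500=51639; balance=648203-51639=596564
21. interest=⌊596564·54/10000⌋=3221; principal=55139-3221=51918; balance=596564-51918=544646
22. interest=⌊544646·54/10000⌋=2941; principal=55139-2941=52198; balance=544646-52198=492448
23. interest=⌊492448·54/10000⌋=2659; principal=55139-2659=52480; balance=492448-52480=439968
24. interest=⌊439968·54/10000⌋=2375; principal=55139-2375=52764; balance=439968-52764=387204
25. interest=⌊387204·54/10000⌋=2090; principal=55139-2090=53049; balance=387204-53049=334155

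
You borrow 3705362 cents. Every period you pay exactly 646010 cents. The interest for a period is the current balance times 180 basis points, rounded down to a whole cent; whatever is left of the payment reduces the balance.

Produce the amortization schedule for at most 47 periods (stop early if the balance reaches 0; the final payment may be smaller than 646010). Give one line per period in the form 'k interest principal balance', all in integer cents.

1. interest=⌊3705362·180/10000⌋=66696; principal=646010-66696=579314; balance=3705362-579314=3126048
2. interest=⌊3126048·180/10000⌋=56268; principal=646010-56268=589742; balance=3126048-589742=2536306
3. interest=⌊2536306·180/10000⌋=45653; principal=646010-45653=600357; balance=2536306-600357=1935949
4. interest=⌊1935949·180/10000⌋=34847; principal=646010-34847=611163; balance=1935949-611163=1324786
5. interest=⌊1324786·180/10000⌋=23846; principal=646010-23846=622164; balance=1324786-622164=702622
6. interest=⌊702622·180/10000⌋=12647; principal=646010-12647=633363; balance=702622-633363=69259
7. interest=⌊69259·180/10000⌋=1246; principal=min(646010-1246,69259)=69259; balance=69259-69259=0

1 66696 579314 3126048
2 56268 589742 2536306
3 45653 600357 1935949
4 34847 611163 1324786
5 23846 622164 702622
6 12647 633363 69259
7 1246 69259 0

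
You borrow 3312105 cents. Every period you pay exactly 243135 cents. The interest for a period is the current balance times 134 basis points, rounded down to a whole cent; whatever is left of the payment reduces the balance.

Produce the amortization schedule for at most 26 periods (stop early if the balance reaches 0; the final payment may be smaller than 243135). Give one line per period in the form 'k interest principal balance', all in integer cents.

1 44382 198753 3113352
2 41718 201417 2911935
3 39019 204116 2707819
4 36284 206851 2500968
5 33512 209623 2291345
6 30704 212431 2078914
7 27857 215278 1863636
8 24972 218163 1645473
9 22049 221086 1424387
10 19086 224049 1200338
11 16084 227051 973287
12 13042 230093 743194
13 9958 233177 510017
14 6834 236301 273716
15 3667 239468 34248
16 458 34248 0

1. interest=⌊3312105·134/10000⌋=44382; principal=243135-44382=198753; balance=3312105-198753=3113352
2. interest=⌊3113352·134/10000⌋=41718; principal=243135-41718=201417; balance=3113352-201417=2911935
3. interest=⌊2911935·134/10000⌋=39019; principal=243135-39019=204116; balance=2911935-204116=2707819
4. interest=⌊2707819·134/10000⌋=36284; principal=243135-36284=206851; balance=2707819-206851=2500968
5. interest=⌊2500968·134/10000⌋=33512; principal=243135-33512=209623; balance=2500968-209623=2291345
6. interest=⌊2291345·134/10000⌋=30704; principal=243135-30704=212431; balance=2291345-212431=2078914
7. interest=⌊2078914·134/10000⌋=27857; principal=243135-27857=215278; balance=2078914-215278=1863636
8. interest=⌊1863636·134/10000⌋=24972; principal=243135-24972=218163; balance=1863636-218163=1645473
9. interest=⌊1645473·134/10000⌋=22049; principal=243135-22049=221086; balance=1645473-221086=1424387
10. interest=⌊1424387·134/10000⌋=19086; principal=243135-19086=224049; balance=1424387-224049=1200338
11. interest=⌊1200338·134/10000⌋=16084; principal=243135-16084=227051; balance=1200338-227051=973287
12. interest=⌊973287·134/10000⌋=13042; principal=243135-13042=230093; balance=973287-230093=743194
13. interest=⌊743194·134/10000⌋=9958; principal=243135-9958=233177; balance=743194-233177=510017
14. interest=⌊510017·134/10000⌋=6834; principal=243135-6834=236301; balance=510017-236301=273716
15. interest=⌊273716·134/10000⌋=3667; principal=243135-3667=239468; balance=273716-239468=34248
16. interest=⌊34248·134/10000⌋=458; principal=min(243135-458,34248)=34248; balance=34248-34248=0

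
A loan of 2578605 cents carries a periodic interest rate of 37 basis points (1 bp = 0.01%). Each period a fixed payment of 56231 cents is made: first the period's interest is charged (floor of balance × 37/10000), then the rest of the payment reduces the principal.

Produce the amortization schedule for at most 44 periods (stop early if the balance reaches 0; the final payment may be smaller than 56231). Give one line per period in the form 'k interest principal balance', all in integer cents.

1 9540 46691 2531914
2 9368 46863 2485051
3 9194 47037 2438014
4 9020 47211 2390803
5 8845 47386 2343417
6 8670 47561 2295856
7 8494 47737 2248119
8 8318 47913 2200206
9 8140 48091 2152115
10 7962 48269 2103846
11 7784 48447 2055399
12 7604 48627 2006772
13 7425 48806 1957966
14 7244 48987 1908979
15 7063 49168 1859811
16 6881 49350 1810461
17 6698 49533 1760928
18 6515 49716 1711212
19 6331 49900 1661312
20 6146 50085 1611227
21 5961 50270 1560957
22 5775 50456 1510501
23 5588 50643 1459858
24 5401 50830 1409028
25 5213 51018 1358010
26 5024 51207 1306803
27 4835 51396 1255407
28 4645 51586 1203821
29 4454 51777 1152044
30 4262 51969 1100075
31 4070 52161 1047914
32 3877 52354 995560
33 3683 52548 943012
34 3489 52742 890270
35 3293 52938 837332
36 3098 53133 784199
37 2901 53330 730869
38 2704 53527 677342
39 2506 53725 623617
40 2307 53924 569693
41 2107 54124 515569
42 1907 54324 461245
43 1706 54525 406720
44 1504 54727 351993

1. interest=⌊2578605·37/10000⌋=9540; principal=56231-9540=46691; balance=2578605-46691=2531914
2. interest=⌊2531914·37/10000⌋=9368; principal=56231-9368=46863; balance=2531914-46863=2485051
3. interest=⌊2485051·37/10000⌋=9194; principal=56231-9194=47037; balance=2485051-47037=2438014
4. interest=⌊2438014·37/10000⌋=9020; principal=56231-9020=47211; balance=2438014-47211=2390803
5. interest=⌊2390803·37/10000⌋=8845; principal=56231-8845=47386; balance=2390803-47386=2343417
6. interest=⌊2343417·37/10000⌋=8670; principal=56231-8670=47561; balance=2343417-47561=2295856
7. interest=⌊2295856·37/10000⌋=8494; principal=56231-8494=47737; balance=2295856-47737=2248119
8. interest=⌊2248119·37/10000⌋=8318; principal=56231-8318=47913; balance=2248119-47913=2200206
9. interest=⌊2200206·37/10000⌋=8140; principal=56231-8140=48091; balance=2200206-48091=2152115
10. interest=⌊2152115·37/10000⌋=7962; principal=56231-7962=48269; balance=2152115-48269=2103846
11. interest=⌊2103846·37/10000⌋=7784; principal=56231-7784=48447; balance=2103846-48447=2055399
12. interest=⌊2055399·37/10000⌋=7604; principal=56231-7604=48627; balance=2055399-48627=2006772
13. interest=⌊2006772·37/10000⌋=7425; principal=56231-7425=48806; balance=2006772-48806=1957966
14. interest=⌊1957966·37/10000⌋=7244; principal=56231-7244=48987; balance=1957966-48987=1908979
15. interest=⌊1908979·37/10000⌋=7063; principal=56231-7063=49168; balance=1908979-49168=1859811
16. interest=⌊1859811·37/10000⌋=6881; principal=56231-6881=49350; balance=1859811-49350=1810461
17. interest=⌊1810461·37/10000⌋=6698; principal=56231-6698=49533; balance=1810461-49533=1760928
18. interest=⌊1760928·37/10000⌋=6515; principal=56231-6515=49716; balance=1760928-49716=1711212
19. interest=⌊1711212·37/10000⌋=6331; principal=56231-6331=49900; balance=1711212-49900=1661312
20. interest=⌊1661312·37/10000⌋=6146; principal=56231-6146=50085; balance=1661312-50085=1611227
21. interest=⌊1611227·37/10000⌋=5961; principal=56231-5961=50270; balance=1611227-50270=1560957
22. interest=⌊1560957·37/10000⌋=5775; principal=56231-5775=50456; balance=1560957-50456=1510501
23. interest=⌊1510501·37/10000⌋=5588; principal=56231-5588=50643; balance=1510501-50643=1459858
24. interest=⌊1459858·37/10000⌋=5401; principal=56231-5401=50830; balance=1459858-50830=1409028
25. interest=⌊1409028·37/10000⌋=5213; principal=56231-5213=51018; balance=1409028-51018=1358010
26. interest=⌊1358010·37/10000⌋=5024; principal=56231-5024=51207; balance=1358010-51207=1306803
27. interest=⌊1306803·37/10000⌋=4835; principal=56231-4835=51396; balance=1306803-51396=1255407
28. interest=⌊1255407·37/10000⌋=4645; principal=56231-4645=51586; balance=1255407-51586=1203821
29. interest=⌊1203821·37/10000⌋=4454; principal=56231-4454=51777; balance=1203821-51777=1152044
30. interest=⌊1152044·37/10000⌋=4262; principal=56231-4262=51969; balance=1152044-51969=1100075
31. interest=⌊1100075·37/10000⌋=4070; principal=56231-4070=52161; balance=1100075-52161=1047914
32. interest=⌊1047914·37/10000⌋=3877; principal=56231-3877=52354; balance=1047914-52354=995560
33. interest=⌊995560·37/10000⌋=3683; principal=56231-3683=52548; balance=995560-52548=943012
34. interest=⌊943012·37/10000⌋=3489; principal=56231-3489=52742; balance=943012-52742=890270
35. interest=⌊890270·37/10000⌋=3293; principal=56231-3293=52938; balance=890270-52938=837332
36. interest=⌊837332·37/10000⌋=3098; principal=56231-3098=53133; balance=837332-53133=784199
37. interest=⌊784199·37/10000⌋=2901; principal=56231-2901=53330; balance=784199-53330=730869
38. interest=⌊730869·37/10000⌋=2704; principal=56231-2704=53527; balance=730869-53527=677342
39. interest=⌊677342·37/10000⌋=2506; principal=56231-2506=53725; balance=677342-53725=623617
40. interest=⌊623617·37/10000⌋=2307; principal=56231-2307=53924; balance=623617-53924=569693
41. interest=⌊569693·37/10000⌋=2107; principal=56231-2107=54124; balance=569693-54124=515569
42. interest=⌊515569·37/10000⌋=1907; principal=56231-1907=54324; balance=515569-54324=461245
43. interest=⌊461245·37/10000⌋=1706; principal=56231-1706=54525; balance=461245-54525=406720
44. interest=⌊406720·37/10000⌋=1504; principal=56231-1504=54727; balance=406720-54727=351993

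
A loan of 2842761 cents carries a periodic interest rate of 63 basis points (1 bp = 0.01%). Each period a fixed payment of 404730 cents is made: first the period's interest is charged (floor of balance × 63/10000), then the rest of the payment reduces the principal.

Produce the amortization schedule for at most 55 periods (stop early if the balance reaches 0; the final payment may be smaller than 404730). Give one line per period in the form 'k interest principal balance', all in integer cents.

1 17909 386821 2455940
2 15472 389258 2066682
3 13020 391710 1674972
4 10552 394178 1280794
5 8069 396661 884133
6 5570 399160 484973
7 3055 401675 83298
8 524 83298 0

1. interest=⌊2842761·63/10000⌋=17909; principal=404730-17909=386821; balance=2842761-386821=2455940
2. interest=⌊2455940·63/10000⌋=15472; principal=404730-15472=389258; balance=2455940-389258=2066682
3. interest=⌊2066682·63/10000⌋=13020; principal=404730-13020=391710; balance=2066682-391710=1674972
4. interest=⌊1674972·63/10000⌋=10552; principal=404730-10552=394178; balance=1674972-394178=1280794
5. interest=⌊1280794·63/10000⌋=8069; principal=404730-8069=396661; balance=1280794-396661=884133
6. interest=⌊884133·63/10000⌋=5570; principal=404730-5570=399160; balance=884133-399160=484973
7. interest=⌊484973·63/10000⌋=3055; principal=404730-3055=401675; balance=484973-401675=83298
8. interest=⌊83298·63/10000⌋=524; principal=min(404730-524,83298)=83298; balance=83298-83298=0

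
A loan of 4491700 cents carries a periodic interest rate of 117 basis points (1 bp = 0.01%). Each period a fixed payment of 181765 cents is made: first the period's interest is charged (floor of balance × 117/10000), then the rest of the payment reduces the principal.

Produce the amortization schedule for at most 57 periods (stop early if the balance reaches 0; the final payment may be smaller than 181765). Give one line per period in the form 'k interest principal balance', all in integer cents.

1. interest=⌊4491700·117/10000⌋=52552; principal=181765-52552=129213; balance=4491700-129213=4362487
2. interest=⌊4362487·117/10000⌋=51041; principal=181765-51041=130724; balance=4362487-130724=4231763
3. interest=⌊4231763·117/10000⌋=49511; principal=181765-49511=132254; balance=4231763-132254=4099509
4. interest=⌊4099509·117/10000⌋=47964; principal=181765-47964=133801; balance=4099509-133801=3965708
5. interest=⌊3965708·117/10000⌋=46398; principal=181765-46398=135367; balance=3965708-135367=3830341
6. interest=⌊3830341·117/10000⌋=44814; principal=181765-44814=136951; balance=3830341-136951=3693390
7. interest=⌊3693390·117/10000⌋=43212; principal=181765-43212=138553; balance=3693390-138553=3554837
8. interest=⌊3554837·117/10000⌋=41591; principal=181765-41591=140174; balance=3554837-140174=3414663
9. interest=⌊3414663·117/10000⌋=39951; principal=181765-39951=141814; balance=3414663-141814=3272849
10. interest=⌊3272849·117/10000⌋=38292; principal=181765-38292=143473; balance=3272849-143473=3129376
11. interest=⌊3129376·117/10000⌋=36613; principal=181765-36613=145152; balance=3129376-145152=2984224
12. interest=⌊2984224·117/10000⌋=34915; principal=181765-34915=146850; balance=2984224-146850=2837374
13. interest=⌊2837374·117/10000⌋=33197; principal=181765-33197=148568; balance=2837374-148568=2688806
14. interest=⌊2688806·117/10000⌋=31459; principal=181765-31459=150306; balance=2688806-150306=2538500
15. interest=⌊2538500·117/10000⌋=29700; principal=181765-29700=152065; balance=2538500-152065=2386435
16. interest=⌊2386435·117/10000⌋=27921; principal=181765-27921=153844; balance=2386435-153844=2232591
17. interest=⌊2232591·117/10000⌋=26121; principal=181765-26121=155644; balance=2232591-155644=2076947
18. interest=⌊2076947·117/10000⌋=24300; principal=181765-24300=157465; balance=2076947-157465=1919482
19. interest=⌊1919482·117/10000⌋=22457; principal=181765-22457=159308; balance=1919482-159308=1760174
20. interest=⌊1760174·117/10000⌋=20594; principal=181765-20594=161171; balance=1760174-161171=1599003
21. interest=⌊1599003·117/10000⌋=18708; principal=181765-18708=163057; balance=1599003-163057=1435946
22. interest=⌊1435946·117/10000⌋=16800; principal=181765-16800=164965; balance=1435946-164965=1270981
23. interest=⌊1270981·117/10000⌋=14870; principal=181765-14870=166895; balance=1270981-166895=1104086
24. interest=⌊1104086·117/10000⌋=12917; principal=181765-12917=168848; balance=1104086-168848=935238
25. interest=⌊935238·117/10000⌋=10942; principal=181765-10942=170823; balance=935238-170823=764415
26. interest=⌊764415·117/10000⌋=8943; principal=181765-8943=172822; balance=764415-172822=591593
27. interest=⌊591593·117/10000⌋=6921; principal=181765-6921=174844; balance=591593-174844=416749
28. interest=⌊416749·117/10000⌋=4875; principal=181765-4875=176890; balance=416749-176890=239859
29. interest=⌊239859·117/10000⌋=2806; principal=181765-2806=178959; balance=239859-178959=60900
30. interest=⌊60900·117/10000⌋=712; principal=min(181765-712,60900)=60900; balance=60900-60900=0

1 52552 129213 4362487
2 51041 130724 4231763
3 49511 132254 4099509
4 47964 133801 3965708
5 46398 135367 3830341
6 44814 136951 3693390
7 43212 138553 3554837
8 41591 140174 3414663
9 39951 141814 3272849
10 38292 143473 3129376
11 36613 145152 2984224
12 34915 146850 2837374
13 33197 148568 2688806
14 31459 150306 2538500
15 29700 152065 2386435
16 27921 153844 2232591
17 26121 155644 2076947
18 24300 157465 1919482
19 22457 159308 1760174
20 20594 161171 1599003
21 18708 163057 1435946
22 16800 164965 1270981
23 14870 166895 1104086
24 12917 168848 935238
25 10942 170823 764415
26 8943 172822 591593
27 6921 174844 416749
28 4875 176890 239859
29 2806 178959 60900
30 712 60900 0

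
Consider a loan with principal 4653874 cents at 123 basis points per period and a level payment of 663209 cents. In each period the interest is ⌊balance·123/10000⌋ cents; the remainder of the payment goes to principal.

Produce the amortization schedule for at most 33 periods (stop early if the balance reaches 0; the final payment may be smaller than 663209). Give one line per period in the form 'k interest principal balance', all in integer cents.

1. interest=⌊4653874·123/10000⌋=57242; principal=663209-57242=605967; balance=4653874-605967=4047907
2. interest=⌊4047907·123/10000⌋=49789; principal=663209-49789=613420; balance=4047907-613420=3434487
3. interest=⌊3434487·123/10000⌋=42244; principal=663209-42244=620965; balance=3434487-620965=2813522
4. interest=⌊2813522·123/10000⌋=34606; principal=663209-34606=628603; balance=2813522-628603=2184919
5. interest=⌊2184919·123/10000⌋=26874; principal=663209-26874=636335; balance=2184919-636335=1548584
6. interest=⌊1548584·123/10000⌋=19047; principal=663209-19047=644162; balance=1548584-644162=904422
7. interest=⌊904422·123/10000⌋=11124; principal=663209-11124=652085; balance=904422-652085=252337
8. interest=⌊252337·123/10000⌋=3103; principal=min(663209-3103,252337)=252337; balance=252337-252337=0

1 57242 605967 4047907
2 49789 613420 3434487
3 42244 620965 2813522
4 34606 628603 2184919
5 26874 636335 1548584
6 19047 644162 904422
7 11124 652085 252337
8 3103 252337 0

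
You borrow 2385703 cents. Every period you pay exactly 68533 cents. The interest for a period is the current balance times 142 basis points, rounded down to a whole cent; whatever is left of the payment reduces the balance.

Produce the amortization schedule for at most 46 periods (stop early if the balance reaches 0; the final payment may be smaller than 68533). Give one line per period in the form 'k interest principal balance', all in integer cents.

1 33876 34657 2351046
2 33384 35149 2315897
3 32885 35648 2280249
4 32379 36154 2244095
5 31866 36667 2207428
6 31345 37188 2170240
7 30817 37716 2132524
8 30281 38252 2094272
9 29738 38795 2055477
10 29187 39346 2016131
11 28629 39904 1976227
12 28062 40471 1935756
13 27487 41046 1894710
14 26904 41629 1853081
15 26313 42220 1810861
16 25714 42819 1768042
17 25106 43427 1724615
18 24489 44044 1680571
19 23864 44669 1635902
20 23229 45304 1590598
21 22586 45947 1544651
22 21934 46599 1498052
23 21272 47261 1450791
24 20601 47932 1402859
25 19920 48613 1354246
26 19230 49303 1304943
27 18530 50003 1254940
28 17820 50713 1204227
29 17100 51433 1152794
30 16369 52164 1100630
31 15628 52905 1047725
32 14877 53656 994069
33 14115 54418 939651
34 13343 55190 884461
35 12559 55974 828487
36 11764 56769 771718
37 10958 57575 714143
38 10140 58393 655750
39 9311 59222 596528
40 8470 60063 536465
41 7617 60916 475549
42 6752 61781 413768
43 5875 62658 351110
44 4985 63548 287562
45 4083 64450 223112
46 3168 65365 157747

1. interest=⌊2385703·142/10000⌋=33876; principal=68533-33876=34657; balance=2385703-34657=2351046
2. interest=⌊2351046·142/10000⌋=33384; principal=68533-33384=35149; balance=2351046-35149=2315897
3. interest=⌊2315897·142/10000⌋=32885; principal=68533-32885=35648; balance=2315897-35648=2280249
4. interest=⌊2280249·142/10000⌋=32379; principal=68533-32379=36154; balance=2280249-36154=2244095
5. interest=⌊2244095·142/10000⌋=31866; principal=68533-31866=36667; balance=2244095-36667=2207428
6. interest=⌊2207428·142/10000⌋=31345; principal=68533-31345=37188; balance=2207428-37188=2170240
7. interest=⌊2170240·142/10000⌋=30817; principal=68533-30817=37716; balance=2170240-37716=2132524
8. interest=⌊2132524·142/10000⌋=30281; principal=68533-30281=38252; balance=2132524-38252=2094272
9. interest=⌊2094272·142/10000⌋=29738; principal=68533-29738=38795; balance=2094272-38795=2055477
10. interest=⌊2055477·142/10000⌋=29187; principal=68533-29187=39346; balance=2055477-39346=2016131
11. interest=⌊2016131·142/10000⌋=28629; principal=68533-28629=39904; balance=2016131-39904=1976227
12. interest=⌊1976227·142/10000⌋=28062; principal=68533-28062=40471; balance=1976227-40471=1935756
13. interest=⌊1935756·142/10000⌋=27487; principal=68533-27487=41046; balance=1935756-41046=1894710
14. interest=⌊1894710·142/10000⌋=26904; principal=68533-26904=41629; balance=1894710-41629=1853081
15. interest=⌊1853081·142/10000⌋=26313; principal=68533-26313=42220; balance=1853081-42220=1810861
16. interest=⌊1810861·142/10000⌋=25714; principal=68533-25714=42819; balance=1810861-42819=1768042
17. interest=⌊1768042·142/10000⌋=25106; principal=68533-25106=43427; balance=1768042-43427=1724615
18. interest=⌊1724615·142/10000⌋=24489; principal=68533-24489=44044; balance=1724615-44044=1680571
19. interest=⌊1680571·142/10000⌋=23864; principal=68533-23864=44669; balance=1680571-44669=1635902
20. interest=⌊1635902·142/10000⌋=23229; principal=68533-23229=45304; balance=1635902-45304=1590598
21. interest=⌊1590598·142/10000⌋=22586; principal=68533-22586=45947; balance=1590598-45947=1544651
22. interest=⌊1544651·142/10000⌋=21934; principal=68533-21934=46599; balance=1544651-46599=1498052
23. interest=⌊1498052·142/10000⌋=21272; principal=68533-21272=47261; balance=1498052-47261=1450791
24. interest=⌊1450791·142/10000⌋=20601; principal=68533-20601=47932; balance=1450791-47932=1402859
25. interest=⌊1402859·142/10000⌋=19920; principal=68533-19920=48613; balance=1402859-48613=1354246
26. interest=⌊1354246·142/10000⌋=19230; principal=68533-19230=49303; balance=1354246-49303=1304943
27. interest=⌊1304943·142/10000⌋=18530; principal=68533-18530=50003; balance=1304943-50003=1254940
28. interest=⌊1254940·142/10000⌋=17820; principal=68533-17820=50713; balance=1254940-50713=1204227
29. interest=⌊1204227·142/10000⌋=17100; principal=68533-17100=51433; balance=1204227-51433=1152794
30. interest=⌊1152794·142/10000⌋=16369; principal=68533-16369=52164; balance=1152794-52164=1100630
31. interest=⌊1100630·142/10000⌋=15628; principal=68533-15628=52905; balance=1100630-52905=1047725
32. interest=⌊1047725·142/10000⌋=14877; principal=68533-14877=53656; balance=1047725-53656=994069
33. interest=⌊994069·142/10000⌋=14115; principal=68533-14115=54418; balance=994069-54418=939651
34. interest=⌊939651·142/10000⌋=13343; principal=68533-13343=55190; balance=939651-55190=884461
35. interest=⌊884461·142/10000⌋=12559; principal=68533-12559=55974; balance=884461-55974=828487
36. interest=⌊828487·142/10000⌋=11764; principal=68533-11764=56769; balance=828487-56769=771718
37. interest=⌊771718·142/10000⌋=10958; principal=68533-10958=57575; balance=771718-57575=714143
38. interest=⌊714143·142/10000⌋=10140; principal=68533-10140=58393; balance=714143-58393=655750
39. interest=⌊655750·142/10000⌋=9311; principal=68533-9311=59222; balance=655750-59222=596528
40. interest=⌊596528·142/10000⌋=8470; principal=68533-8470=60063; balance=596528-60063=536465
41. interest=⌊536465·142/10000⌋=7617; principal=68533-7617=60916; balance=536465-60916=475549
42. interest=⌊475549·142/10000⌋=6752; principal=68533-6752=61781; balance=475549-61781=413768
43. interest=⌊413768·142/10000⌋=5875; principal=68533-5875=62658; balance=413768-62658=351110
44. interest=⌊351110·142/10000⌋=4985; principal=68533-4985=63548; balance=351110-63548=287562
45. interest=⌊287562·142/10000⌋=4083; principal=68533-4083=64450; balance=287562-64450=223112
46. interest=⌊223112·142/10000⌋=3168; principal=68533-3168=65365; balance=223112-65365=157747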